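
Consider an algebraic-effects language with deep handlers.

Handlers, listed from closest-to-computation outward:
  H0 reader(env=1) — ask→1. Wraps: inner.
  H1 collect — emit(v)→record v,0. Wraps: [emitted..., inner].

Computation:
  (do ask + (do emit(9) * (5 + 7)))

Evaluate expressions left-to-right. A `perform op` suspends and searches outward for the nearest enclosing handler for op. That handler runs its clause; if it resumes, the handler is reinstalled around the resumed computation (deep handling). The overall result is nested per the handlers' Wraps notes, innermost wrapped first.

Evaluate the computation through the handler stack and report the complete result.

Working:
ask @ H0 ⇒ 1
emit(9) @ H1 ⇒ out+=9
H0 returns 1
H1 returns [9, 1]
= [9, 1]

Answer: [9, 1]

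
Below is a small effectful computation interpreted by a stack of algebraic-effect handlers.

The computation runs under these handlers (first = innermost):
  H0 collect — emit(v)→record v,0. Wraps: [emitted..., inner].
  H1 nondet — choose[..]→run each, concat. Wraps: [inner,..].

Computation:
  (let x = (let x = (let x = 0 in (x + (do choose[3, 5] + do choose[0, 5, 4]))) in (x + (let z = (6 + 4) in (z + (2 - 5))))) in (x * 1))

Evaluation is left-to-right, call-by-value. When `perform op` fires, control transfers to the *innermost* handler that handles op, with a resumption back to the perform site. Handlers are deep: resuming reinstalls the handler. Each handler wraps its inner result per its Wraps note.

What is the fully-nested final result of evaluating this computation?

Answer: [[10], [15], [14], [12], [17], [16]]

Evaluation trace:
choose[3, 5] @ H1
  branch[0] choose=3:
    choose[0, 5, 4] @ H1
      branch[0] choose=0:
        H0 returns [10]
        H1 returns [[10]]
      branch[1] choose=5:
        H0 returns [15]
        H1 returns [[15]]
      branch[2] choose=4:
        H0 returns [14]
        H1 returns [[14]]
  branch[1] choose=5:
    choose[0, 5, 4] @ H1
      branch[0] choose=0:
        H0 returns [12]
        H1 returns [[12]]
      branch[1] choose=5:
        H0 returns [17]
        H1 returns [[17]]
      branch[2] choose=4:
        H0 returns [16]
        H1 returns [[16]]
= [[10], [15], [14], [12], [17], [16]]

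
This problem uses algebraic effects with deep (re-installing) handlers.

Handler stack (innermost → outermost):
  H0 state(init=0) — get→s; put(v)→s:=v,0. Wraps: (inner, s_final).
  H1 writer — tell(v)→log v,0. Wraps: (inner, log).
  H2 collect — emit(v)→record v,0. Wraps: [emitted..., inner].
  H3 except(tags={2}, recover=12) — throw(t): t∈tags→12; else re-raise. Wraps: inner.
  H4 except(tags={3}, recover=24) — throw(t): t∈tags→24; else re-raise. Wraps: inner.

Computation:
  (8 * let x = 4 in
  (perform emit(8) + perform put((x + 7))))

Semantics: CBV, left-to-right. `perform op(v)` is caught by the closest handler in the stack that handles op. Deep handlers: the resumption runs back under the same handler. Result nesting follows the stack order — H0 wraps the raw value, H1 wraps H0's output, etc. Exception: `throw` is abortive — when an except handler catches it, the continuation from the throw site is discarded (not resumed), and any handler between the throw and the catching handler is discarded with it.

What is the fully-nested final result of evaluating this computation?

Step-by-step:
emit(8) @ H2 ⇒ out+=8
put(11) @ H0 ⇒ s:=11
H0 returns (0, 11)
H1 returns ((0, 11), ())
H2 returns [8, ((0, 11), ())]
H3 returns [8, ((0, 11), ())]
H4 returns [8, ((0, 11), ())]
= [8, ((0, 11), ())]

Answer: [8, ((0, 11), ())]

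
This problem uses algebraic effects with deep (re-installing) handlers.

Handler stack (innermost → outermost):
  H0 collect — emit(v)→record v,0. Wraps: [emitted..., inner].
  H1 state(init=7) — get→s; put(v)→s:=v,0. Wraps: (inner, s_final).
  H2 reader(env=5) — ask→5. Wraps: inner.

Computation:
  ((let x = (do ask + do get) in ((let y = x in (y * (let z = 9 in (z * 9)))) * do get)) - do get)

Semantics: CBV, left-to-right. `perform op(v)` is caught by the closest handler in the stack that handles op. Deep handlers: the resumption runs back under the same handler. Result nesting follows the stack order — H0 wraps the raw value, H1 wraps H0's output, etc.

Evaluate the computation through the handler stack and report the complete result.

Answer: ([6797], 7)

Step-by-step:
ask @ H2 ⇒ 5
get @ H1 ⇒ 7
get @ H1 ⇒ 7
get @ H1 ⇒ 7
H0 returns [6797]
H1 returns ([6797], 7)
H2 returns ([6797], 7)
= ([6797], 7)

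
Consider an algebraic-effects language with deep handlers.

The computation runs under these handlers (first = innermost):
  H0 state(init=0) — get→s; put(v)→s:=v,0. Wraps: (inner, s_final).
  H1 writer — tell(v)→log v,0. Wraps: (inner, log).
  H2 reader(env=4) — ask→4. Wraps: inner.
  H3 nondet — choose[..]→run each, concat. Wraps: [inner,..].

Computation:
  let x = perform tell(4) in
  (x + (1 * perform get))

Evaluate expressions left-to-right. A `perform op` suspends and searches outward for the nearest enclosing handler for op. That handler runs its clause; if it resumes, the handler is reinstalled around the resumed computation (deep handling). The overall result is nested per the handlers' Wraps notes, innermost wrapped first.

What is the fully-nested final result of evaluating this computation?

Answer: [((0, 0), (4))]

Working:
tell(4) @ H1 ⇒ log+=4
get @ H0 ⇒ 0
H0 returns (0, 0)
H1 returns ((0, 0), (4))
H2 returns ((0, 0), (4))
H3 returns [((0, 0), (4))]
= [((0, 0), (4))]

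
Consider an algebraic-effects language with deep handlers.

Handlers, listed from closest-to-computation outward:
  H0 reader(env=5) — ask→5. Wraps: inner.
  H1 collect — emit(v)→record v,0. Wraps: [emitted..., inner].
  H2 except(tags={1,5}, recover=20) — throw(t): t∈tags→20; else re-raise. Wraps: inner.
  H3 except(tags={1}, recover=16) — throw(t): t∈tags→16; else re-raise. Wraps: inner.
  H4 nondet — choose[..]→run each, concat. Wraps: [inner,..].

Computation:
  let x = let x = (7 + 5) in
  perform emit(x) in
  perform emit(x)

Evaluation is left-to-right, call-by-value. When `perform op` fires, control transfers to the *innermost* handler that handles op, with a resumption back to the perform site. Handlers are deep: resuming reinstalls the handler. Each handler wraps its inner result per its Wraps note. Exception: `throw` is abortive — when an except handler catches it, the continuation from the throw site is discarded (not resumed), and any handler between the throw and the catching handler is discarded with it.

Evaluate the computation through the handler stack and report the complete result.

Working:
emit(12) @ H1 ⇒ out+=12
emit(0) @ H1 ⇒ out+=0
H0 returns 0
H1 returns [12, 0, 0]
H2 returns [12, 0, 0]
H3 returns [12, 0, 0]
H4 returns [[12, 0, 0]]
= [[12, 0, 0]]

Answer: [[12, 0, 0]]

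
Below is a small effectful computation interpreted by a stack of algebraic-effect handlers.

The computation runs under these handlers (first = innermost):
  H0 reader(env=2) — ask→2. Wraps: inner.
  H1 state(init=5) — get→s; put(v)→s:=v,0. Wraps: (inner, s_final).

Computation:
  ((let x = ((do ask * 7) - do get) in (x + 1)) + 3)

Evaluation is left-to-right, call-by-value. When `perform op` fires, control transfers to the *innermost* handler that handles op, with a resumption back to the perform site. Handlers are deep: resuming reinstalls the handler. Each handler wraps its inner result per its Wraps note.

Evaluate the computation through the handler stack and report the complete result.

Answer: (13, 5)

Working:
ask @ H0 ⇒ 2
get @ H1 ⇒ 5
H0 returns 13
H1 returns (13, 5)
= (13, 5)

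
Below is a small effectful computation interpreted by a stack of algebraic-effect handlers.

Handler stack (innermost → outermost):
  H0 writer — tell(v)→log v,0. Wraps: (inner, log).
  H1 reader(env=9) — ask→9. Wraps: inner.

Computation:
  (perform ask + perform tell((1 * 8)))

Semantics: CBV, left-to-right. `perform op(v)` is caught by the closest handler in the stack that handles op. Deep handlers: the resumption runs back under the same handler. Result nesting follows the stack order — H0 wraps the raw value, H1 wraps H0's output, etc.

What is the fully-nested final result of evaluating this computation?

Working:
ask @ H1 ⇒ 9
tell(8) @ H0 ⇒ log+=8
H0 returns (9, (8))
H1 returns (9, (8))
= (9, (8))

Answer: (9, (8))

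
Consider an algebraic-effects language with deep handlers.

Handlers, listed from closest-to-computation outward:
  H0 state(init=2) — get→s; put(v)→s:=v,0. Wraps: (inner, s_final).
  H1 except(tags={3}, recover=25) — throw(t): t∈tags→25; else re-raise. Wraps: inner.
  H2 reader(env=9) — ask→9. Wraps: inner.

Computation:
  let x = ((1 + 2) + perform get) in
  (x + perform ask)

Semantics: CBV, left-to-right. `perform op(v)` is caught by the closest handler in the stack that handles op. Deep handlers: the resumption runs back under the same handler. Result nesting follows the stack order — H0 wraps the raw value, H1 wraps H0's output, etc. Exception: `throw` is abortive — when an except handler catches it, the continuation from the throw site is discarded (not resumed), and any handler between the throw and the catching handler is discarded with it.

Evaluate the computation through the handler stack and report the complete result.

Step-by-step:
get @ H0 ⇒ 2
ask @ H2 ⇒ 9
H0 returns (14, 2)
H1 returns (14, 2)
H2 returns (14, 2)
= (14, 2)

Answer: (14, 2)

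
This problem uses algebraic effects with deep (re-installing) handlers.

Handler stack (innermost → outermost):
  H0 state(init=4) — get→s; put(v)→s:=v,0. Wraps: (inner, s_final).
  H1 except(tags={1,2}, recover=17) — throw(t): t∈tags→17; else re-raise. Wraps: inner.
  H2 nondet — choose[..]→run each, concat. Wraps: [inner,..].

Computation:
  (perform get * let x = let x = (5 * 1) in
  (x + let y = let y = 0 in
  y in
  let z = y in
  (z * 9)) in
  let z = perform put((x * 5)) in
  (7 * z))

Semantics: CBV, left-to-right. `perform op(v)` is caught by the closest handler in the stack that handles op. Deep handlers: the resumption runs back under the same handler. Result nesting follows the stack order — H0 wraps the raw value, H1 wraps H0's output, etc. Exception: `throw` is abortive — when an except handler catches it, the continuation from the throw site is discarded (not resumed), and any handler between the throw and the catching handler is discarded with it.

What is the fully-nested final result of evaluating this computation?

Step-by-step:
get @ H0 ⇒ 4
put(25) @ H0 ⇒ s:=25
H0 returns (0, 25)
H1 returns (0, 25)
H2 returns [(0, 25)]
= [(0, 25)]

Answer: [(0, 25)]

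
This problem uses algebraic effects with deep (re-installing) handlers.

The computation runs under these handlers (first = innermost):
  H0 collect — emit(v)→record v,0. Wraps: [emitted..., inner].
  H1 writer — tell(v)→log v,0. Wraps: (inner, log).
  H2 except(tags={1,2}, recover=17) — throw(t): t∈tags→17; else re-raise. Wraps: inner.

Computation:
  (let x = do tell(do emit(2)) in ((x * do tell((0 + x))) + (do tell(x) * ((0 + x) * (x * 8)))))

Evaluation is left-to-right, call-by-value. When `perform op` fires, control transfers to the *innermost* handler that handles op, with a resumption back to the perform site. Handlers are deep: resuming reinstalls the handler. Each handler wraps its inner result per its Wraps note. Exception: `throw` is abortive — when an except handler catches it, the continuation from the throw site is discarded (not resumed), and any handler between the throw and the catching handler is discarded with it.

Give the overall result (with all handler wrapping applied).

Answer: ([2, 0], (0, 0, 0))

Evaluation trace:
emit(2) @ H0 ⇒ out+=2
tell(0) @ H1 ⇒ log+=0
tell(0) @ H1 ⇒ log+=0
tell(0) @ H1 ⇒ log+=0
H0 returns [2, 0]
H1 returns ([2, 0], (0, 0, 0))
H2 returns ([2, 0], (0, 0, 0))
= ([2, 0], (0, 0, 0))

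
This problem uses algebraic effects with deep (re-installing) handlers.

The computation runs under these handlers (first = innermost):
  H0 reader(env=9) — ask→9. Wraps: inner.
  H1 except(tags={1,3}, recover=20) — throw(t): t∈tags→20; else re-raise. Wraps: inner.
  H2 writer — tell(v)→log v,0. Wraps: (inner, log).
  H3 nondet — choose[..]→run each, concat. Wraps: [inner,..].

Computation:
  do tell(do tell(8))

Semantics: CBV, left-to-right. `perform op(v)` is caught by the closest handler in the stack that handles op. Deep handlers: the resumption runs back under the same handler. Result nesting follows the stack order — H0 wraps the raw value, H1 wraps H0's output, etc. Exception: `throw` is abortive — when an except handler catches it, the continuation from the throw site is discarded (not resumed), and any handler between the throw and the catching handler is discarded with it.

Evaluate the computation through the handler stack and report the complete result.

Working:
tell(8) @ H2 ⇒ log+=8
tell(0) @ H2 ⇒ log+=0
H0 returns 0
H1 returns 0
H2 returns (0, (8, 0))
H3 returns [(0, (8, 0))]
= [(0, (8, 0))]

Answer: [(0, (8, 0))]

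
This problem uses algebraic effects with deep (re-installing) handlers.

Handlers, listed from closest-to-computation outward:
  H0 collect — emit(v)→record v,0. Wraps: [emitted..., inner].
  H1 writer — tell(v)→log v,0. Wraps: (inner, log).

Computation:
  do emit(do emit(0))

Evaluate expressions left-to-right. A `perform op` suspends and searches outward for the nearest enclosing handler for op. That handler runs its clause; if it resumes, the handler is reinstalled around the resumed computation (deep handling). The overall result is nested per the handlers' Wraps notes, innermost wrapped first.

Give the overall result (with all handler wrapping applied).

Evaluation trace:
emit(0) @ H0 ⇒ out+=0
emit(0) @ H0 ⇒ out+=0
H0 returns [0, 0, 0]
H1 returns ([0, 0, 0], ())
= ([0, 0, 0], ())

Answer: ([0, 0, 0], ())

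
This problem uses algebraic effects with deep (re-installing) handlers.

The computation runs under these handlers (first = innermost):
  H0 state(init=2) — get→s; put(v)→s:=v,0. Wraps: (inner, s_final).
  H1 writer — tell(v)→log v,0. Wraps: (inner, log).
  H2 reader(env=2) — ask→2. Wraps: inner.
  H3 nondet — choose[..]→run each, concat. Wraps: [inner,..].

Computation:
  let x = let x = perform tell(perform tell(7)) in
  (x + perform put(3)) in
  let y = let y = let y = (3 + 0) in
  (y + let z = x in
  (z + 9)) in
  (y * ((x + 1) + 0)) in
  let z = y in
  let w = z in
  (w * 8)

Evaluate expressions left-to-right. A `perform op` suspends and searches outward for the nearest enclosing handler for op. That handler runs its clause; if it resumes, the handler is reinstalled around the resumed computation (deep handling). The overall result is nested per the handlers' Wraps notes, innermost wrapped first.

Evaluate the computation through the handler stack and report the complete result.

Evaluation trace:
tell(7) @ H1 ⇒ log+=7
tell(0) @ H1 ⇒ log+=0
put(3) @ H0 ⇒ s:=3
H0 returns (96, 3)
H1 returns ((96, 3), (7, 0))
H2 returns ((96, 3), (7, 0))
H3 returns [((96, 3), (7, 0))]
= [((96, 3), (7, 0))]

Answer: [((96, 3), (7, 0))]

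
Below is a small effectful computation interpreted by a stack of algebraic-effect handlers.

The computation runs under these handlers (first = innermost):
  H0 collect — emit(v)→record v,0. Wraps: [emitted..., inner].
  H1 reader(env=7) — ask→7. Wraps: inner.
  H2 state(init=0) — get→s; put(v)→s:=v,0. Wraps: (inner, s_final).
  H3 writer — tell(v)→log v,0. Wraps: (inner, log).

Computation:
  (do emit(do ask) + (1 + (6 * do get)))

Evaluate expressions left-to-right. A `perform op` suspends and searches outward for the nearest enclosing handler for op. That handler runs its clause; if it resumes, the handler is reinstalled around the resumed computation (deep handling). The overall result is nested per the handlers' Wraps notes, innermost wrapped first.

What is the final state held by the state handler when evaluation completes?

Evaluation trace:
ask @ H1 ⇒ 7
emit(7) @ H0 ⇒ out+=7
get @ H2 ⇒ 0
H0 returns [7, 1]
H1 returns [7, 1]
H2 returns ([7, 1], 0)
H3 returns (([7, 1], 0), ())
= (([7, 1], 0), ())

Answer: 0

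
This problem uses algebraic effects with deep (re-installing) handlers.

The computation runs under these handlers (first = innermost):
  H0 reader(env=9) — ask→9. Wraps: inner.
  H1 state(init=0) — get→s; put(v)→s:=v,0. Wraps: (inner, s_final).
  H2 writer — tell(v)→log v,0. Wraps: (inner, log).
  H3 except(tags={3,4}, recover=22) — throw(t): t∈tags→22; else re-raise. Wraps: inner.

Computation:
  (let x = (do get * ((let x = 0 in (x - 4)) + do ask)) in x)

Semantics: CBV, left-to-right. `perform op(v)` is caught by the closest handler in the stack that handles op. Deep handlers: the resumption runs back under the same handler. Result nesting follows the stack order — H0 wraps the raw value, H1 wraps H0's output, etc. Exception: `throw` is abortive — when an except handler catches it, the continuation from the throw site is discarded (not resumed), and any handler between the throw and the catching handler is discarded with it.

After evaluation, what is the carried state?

Answer: 0

Working:
get @ H1 ⇒ 0
ask @ H0 ⇒ 9
H0 returns 0
H1 returns (0, 0)
H2 returns ((0, 0), ())
H3 returns ((0, 0), ())
= ((0, 0), ())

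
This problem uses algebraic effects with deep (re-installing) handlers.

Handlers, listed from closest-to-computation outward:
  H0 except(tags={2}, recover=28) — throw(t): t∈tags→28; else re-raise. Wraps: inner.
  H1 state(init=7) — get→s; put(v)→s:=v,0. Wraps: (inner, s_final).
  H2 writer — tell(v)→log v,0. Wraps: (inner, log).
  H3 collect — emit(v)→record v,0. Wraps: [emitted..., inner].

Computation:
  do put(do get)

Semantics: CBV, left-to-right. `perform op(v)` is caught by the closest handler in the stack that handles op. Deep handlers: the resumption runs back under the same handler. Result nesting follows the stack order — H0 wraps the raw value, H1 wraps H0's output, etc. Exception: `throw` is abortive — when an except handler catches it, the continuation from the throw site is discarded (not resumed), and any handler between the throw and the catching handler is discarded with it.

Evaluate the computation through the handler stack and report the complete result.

Step-by-step:
get @ H1 ⇒ 7
put(7) @ H1 ⇒ s:=7
H0 returns 0
H1 returns (0, 7)
H2 returns ((0, 7), ())
H3 returns [((0, 7), ())]
= [((0, 7), ())]

Answer: [((0, 7), ())]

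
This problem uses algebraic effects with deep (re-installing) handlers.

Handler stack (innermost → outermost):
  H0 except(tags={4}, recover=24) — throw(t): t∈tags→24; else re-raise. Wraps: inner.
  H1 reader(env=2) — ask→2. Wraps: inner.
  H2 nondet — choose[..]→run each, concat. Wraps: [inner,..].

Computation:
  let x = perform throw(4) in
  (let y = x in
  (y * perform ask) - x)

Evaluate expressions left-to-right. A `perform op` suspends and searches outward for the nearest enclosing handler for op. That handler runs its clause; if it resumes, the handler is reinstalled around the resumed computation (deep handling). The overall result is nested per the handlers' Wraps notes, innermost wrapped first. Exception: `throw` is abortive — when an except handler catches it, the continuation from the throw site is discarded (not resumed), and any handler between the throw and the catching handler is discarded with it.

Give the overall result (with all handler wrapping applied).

Answer: [24]

Working:
throw(4) @ H0 caught ⇒ 24
H1 returns 24
H2 returns [24]
= [24]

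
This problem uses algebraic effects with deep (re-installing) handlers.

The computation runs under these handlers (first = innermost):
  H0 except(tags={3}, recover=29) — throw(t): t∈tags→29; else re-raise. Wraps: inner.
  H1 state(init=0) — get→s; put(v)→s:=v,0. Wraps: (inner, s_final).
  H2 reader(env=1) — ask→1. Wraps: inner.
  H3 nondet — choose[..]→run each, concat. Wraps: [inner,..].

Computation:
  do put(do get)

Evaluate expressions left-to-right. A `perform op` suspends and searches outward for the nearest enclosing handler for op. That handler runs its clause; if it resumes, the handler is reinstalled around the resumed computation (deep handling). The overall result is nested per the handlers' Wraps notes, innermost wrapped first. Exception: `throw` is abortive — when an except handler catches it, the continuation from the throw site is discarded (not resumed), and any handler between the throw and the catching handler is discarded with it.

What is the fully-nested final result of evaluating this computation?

Evaluation trace:
get @ H1 ⇒ 0
put(0) @ H1 ⇒ s:=0
H0 returns 0
H1 returns (0, 0)
H2 returns (0, 0)
H3 returns [(0, 0)]
= [(0, 0)]

Answer: [(0, 0)]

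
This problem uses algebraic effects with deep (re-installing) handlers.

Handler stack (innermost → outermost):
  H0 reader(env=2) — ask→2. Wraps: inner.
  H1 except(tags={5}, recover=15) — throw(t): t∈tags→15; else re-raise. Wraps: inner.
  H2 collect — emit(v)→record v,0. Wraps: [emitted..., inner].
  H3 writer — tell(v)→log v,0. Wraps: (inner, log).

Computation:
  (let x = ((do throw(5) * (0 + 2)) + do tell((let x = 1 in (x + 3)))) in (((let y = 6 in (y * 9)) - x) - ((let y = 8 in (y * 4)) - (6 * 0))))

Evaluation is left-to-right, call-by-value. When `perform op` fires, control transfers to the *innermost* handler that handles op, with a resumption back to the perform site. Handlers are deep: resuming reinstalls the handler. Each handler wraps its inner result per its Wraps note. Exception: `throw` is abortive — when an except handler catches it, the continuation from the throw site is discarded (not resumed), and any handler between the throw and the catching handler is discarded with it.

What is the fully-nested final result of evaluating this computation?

Evaluation trace:
throw(5) @ H1 caught ⇒ 15
H2 returns [15]
H3 returns ([15], ())
= ([15], ())

Answer: ([15], ())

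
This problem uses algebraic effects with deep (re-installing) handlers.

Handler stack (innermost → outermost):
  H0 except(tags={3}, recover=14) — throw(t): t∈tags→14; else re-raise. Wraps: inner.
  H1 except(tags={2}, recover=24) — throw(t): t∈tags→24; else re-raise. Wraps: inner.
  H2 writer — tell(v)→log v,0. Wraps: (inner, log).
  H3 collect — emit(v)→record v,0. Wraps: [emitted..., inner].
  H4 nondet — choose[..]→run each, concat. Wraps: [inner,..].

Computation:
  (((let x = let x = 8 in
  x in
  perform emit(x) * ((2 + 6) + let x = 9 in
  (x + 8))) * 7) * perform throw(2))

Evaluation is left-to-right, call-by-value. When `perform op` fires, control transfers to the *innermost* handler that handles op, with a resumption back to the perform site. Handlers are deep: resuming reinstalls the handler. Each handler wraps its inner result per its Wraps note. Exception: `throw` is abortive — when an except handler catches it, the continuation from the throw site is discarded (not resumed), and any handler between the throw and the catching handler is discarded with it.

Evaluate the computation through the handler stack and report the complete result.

Step-by-step:
emit(8) @ H3 ⇒ out+=8
throw(2) @ H0 re-raised
throw(2) @ H1 caught ⇒ 24
H2 returns (24, ())
H3 returns [8, (24, ())]
H4 returns [[8, (24, ())]]
= [[8, (24, ())]]

Answer: [[8, (24, ())]]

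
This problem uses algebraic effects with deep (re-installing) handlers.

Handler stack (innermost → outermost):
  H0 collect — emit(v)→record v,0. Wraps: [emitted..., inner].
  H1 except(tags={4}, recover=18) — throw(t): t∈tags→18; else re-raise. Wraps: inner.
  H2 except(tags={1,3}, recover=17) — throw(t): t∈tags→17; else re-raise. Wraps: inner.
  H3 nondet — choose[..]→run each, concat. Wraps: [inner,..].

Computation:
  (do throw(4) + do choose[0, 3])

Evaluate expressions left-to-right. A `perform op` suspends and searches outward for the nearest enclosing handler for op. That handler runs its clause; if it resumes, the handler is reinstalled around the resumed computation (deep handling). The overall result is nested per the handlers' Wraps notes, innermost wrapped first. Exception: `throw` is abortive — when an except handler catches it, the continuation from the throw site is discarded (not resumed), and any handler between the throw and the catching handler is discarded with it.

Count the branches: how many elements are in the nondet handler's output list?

Step-by-step:
throw(4) @ H1 caught ⇒ 18
H2 returns 18
H3 returns [18]
= [18]

Answer: 1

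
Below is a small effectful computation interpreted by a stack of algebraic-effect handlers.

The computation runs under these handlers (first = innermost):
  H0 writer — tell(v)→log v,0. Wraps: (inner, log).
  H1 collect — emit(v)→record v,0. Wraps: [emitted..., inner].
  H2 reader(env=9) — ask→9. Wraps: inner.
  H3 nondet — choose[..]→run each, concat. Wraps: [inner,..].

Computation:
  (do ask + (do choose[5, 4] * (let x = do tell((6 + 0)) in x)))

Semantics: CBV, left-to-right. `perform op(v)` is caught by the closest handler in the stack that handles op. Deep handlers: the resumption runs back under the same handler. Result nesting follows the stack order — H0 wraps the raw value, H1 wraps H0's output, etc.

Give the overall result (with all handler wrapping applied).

Answer: [[(9, (6))], [(9, (6))]]

Evaluation trace:
ask @ H2 ⇒ 9
choose[5, 4] @ H3
  branch[0] choose=5:
    tell(6) @ H0 ⇒ log+=6
    H0 returns (9, (6))
    H1 returns [(9, (6))]
    H2 returns [(9, (6))]
    H3 returns [[(9, (6))]]
  branch[1] choose=4:
    tell(6) @ H0 ⇒ log+=6
    H0 returns (9, (6))
    H1 returns [(9, (6))]
    H2 returns [(9, (6))]
    H3 returns [[(9, (6))]]
= [[(9, (6))], [(9, (6))]]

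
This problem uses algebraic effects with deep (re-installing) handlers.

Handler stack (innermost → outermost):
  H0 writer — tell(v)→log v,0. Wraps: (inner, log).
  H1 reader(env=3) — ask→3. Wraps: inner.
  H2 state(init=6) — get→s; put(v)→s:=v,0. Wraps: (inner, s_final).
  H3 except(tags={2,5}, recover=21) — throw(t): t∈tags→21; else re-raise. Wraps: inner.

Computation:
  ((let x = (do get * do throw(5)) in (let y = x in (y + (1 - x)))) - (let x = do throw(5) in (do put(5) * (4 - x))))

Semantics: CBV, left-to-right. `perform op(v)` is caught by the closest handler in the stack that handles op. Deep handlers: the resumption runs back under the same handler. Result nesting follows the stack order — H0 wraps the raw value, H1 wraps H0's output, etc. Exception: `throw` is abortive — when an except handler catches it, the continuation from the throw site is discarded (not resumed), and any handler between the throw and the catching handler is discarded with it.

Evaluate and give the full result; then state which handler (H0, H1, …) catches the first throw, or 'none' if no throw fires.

Answer: 21 ; first throw caught by: H3

Working:
get @ H2 ⇒ 6
throw(5) @ H3 caught ⇒ 21
= 21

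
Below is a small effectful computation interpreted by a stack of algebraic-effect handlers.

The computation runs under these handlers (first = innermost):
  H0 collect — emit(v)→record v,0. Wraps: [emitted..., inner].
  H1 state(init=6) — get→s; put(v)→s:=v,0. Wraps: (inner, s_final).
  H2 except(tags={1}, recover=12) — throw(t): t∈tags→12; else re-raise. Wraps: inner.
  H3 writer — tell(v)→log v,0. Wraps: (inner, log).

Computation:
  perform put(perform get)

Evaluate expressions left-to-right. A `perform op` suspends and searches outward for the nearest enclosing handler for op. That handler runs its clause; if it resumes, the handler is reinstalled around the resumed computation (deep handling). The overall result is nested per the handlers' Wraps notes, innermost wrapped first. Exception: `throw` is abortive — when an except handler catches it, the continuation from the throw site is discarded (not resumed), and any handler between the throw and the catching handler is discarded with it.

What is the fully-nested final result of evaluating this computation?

Answer: (([0], 6), ())

Working:
get @ H1 ⇒ 6
put(6) @ H1 ⇒ s:=6
H0 returns [0]
H1 returns ([0], 6)
H2 returns ([0], 6)
H3 returns (([0], 6), ())
= (([0], 6), ())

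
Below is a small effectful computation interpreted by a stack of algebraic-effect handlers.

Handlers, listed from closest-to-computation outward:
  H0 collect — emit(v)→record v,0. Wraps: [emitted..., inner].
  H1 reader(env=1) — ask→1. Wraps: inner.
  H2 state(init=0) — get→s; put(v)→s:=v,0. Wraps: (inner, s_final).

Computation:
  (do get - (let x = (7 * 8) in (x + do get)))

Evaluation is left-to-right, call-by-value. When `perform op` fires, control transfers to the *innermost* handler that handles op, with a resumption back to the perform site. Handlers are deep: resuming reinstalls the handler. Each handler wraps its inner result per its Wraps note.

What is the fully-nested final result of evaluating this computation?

Answer: ([-56], 0)

Working:
get @ H2 ⇒ 0
get @ H2 ⇒ 0
H0 returns [-56]
H1 returns [-56]
H2 returns ([-56], 0)
= ([-56], 0)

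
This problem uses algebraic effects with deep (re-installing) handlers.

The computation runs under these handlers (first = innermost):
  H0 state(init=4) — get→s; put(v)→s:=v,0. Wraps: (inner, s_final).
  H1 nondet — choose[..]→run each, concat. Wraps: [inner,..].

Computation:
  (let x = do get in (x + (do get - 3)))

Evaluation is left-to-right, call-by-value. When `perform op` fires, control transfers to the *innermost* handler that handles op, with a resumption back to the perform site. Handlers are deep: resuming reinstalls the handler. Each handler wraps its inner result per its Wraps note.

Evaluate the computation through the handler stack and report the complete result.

Answer: [(5, 4)]

Working:
get @ H0 ⇒ 4
get @ H0 ⇒ 4
H0 returns (5, 4)
H1 returns [(5, 4)]
= [(5, 4)]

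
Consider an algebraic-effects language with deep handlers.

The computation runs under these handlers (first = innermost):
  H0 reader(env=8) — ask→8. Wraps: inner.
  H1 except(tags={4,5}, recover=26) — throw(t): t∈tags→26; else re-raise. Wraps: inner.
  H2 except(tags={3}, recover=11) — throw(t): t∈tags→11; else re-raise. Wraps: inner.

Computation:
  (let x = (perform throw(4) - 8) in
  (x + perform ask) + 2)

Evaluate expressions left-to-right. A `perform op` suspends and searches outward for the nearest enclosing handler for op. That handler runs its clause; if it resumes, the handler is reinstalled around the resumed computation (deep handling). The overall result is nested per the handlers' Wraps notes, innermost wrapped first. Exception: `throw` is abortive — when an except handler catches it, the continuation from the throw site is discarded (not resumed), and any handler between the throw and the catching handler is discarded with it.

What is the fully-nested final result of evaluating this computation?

Answer: 26

Evaluation trace:
throw(4) @ H1 caught ⇒ 26
H2 returns 26
= 26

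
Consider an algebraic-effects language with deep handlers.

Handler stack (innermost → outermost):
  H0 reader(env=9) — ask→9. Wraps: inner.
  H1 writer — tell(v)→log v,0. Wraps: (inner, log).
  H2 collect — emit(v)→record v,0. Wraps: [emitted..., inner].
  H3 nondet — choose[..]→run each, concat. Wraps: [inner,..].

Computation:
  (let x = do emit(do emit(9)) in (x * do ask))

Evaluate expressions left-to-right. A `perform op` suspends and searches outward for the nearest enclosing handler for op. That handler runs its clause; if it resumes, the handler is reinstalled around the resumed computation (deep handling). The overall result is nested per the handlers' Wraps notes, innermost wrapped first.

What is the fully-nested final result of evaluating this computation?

Step-by-step:
emit(9) @ H2 ⇒ out+=9
emit(0) @ H2 ⇒ out+=0
ask @ H0 ⇒ 9
H0 returns 0
H1 returns (0, ())
H2 returns [9, 0, (0, ())]
H3 returns [[9, 0, (0, ())]]
= [[9, 0, (0, ())]]

Answer: [[9, 0, (0, ())]]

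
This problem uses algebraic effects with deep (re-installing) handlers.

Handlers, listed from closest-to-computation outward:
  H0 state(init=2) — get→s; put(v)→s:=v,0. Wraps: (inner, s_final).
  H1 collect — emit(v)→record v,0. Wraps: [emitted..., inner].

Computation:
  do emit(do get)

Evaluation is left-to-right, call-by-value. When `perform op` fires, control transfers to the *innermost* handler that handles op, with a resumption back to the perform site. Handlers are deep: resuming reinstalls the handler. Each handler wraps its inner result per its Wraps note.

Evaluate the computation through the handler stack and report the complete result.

Answer: [2, (0, 2)]

Working:
get @ H0 ⇒ 2
emit(2) @ H1 ⇒ out+=2
H0 returns (0, 2)
H1 returns [2, (0, 2)]
= [2, (0, 2)]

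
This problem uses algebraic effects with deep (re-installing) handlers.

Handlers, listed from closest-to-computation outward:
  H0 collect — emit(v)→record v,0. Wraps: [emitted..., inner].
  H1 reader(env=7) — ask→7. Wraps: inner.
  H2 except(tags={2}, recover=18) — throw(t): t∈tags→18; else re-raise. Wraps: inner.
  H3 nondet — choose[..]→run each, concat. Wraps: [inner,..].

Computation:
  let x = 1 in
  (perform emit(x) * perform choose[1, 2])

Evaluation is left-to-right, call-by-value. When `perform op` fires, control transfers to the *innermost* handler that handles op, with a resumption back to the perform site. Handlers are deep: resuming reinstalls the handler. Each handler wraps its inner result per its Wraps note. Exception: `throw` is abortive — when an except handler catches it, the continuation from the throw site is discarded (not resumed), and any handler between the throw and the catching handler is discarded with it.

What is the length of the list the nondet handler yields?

Evaluation trace:
emit(1) @ H0 ⇒ out+=1
choose[1, 2] @ H3
  branch[0] choose=1:
    H0 returns [1, 0]
    H1 returns [1, 0]
    H2 returns [1, 0]
    H3 returns [[1, 0]]
  branch[1] choose=2:
    H0 returns [1, 0]
    H1 returns [1, 0]
    H2 returns [1, 0]
    H3 returns [[1, 0]]
= [[1, 0], [1, 0]]

Answer: 2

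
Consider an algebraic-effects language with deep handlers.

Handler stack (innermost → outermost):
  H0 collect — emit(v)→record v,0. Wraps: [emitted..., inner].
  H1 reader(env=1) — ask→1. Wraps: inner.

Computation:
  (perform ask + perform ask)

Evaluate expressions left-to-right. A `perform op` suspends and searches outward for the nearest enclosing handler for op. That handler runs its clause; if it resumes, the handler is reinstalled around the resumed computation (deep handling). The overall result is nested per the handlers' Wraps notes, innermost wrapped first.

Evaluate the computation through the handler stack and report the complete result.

Answer: [2]

Evaluation trace:
ask @ H1 ⇒ 1
ask @ H1 ⇒ 1
H0 returns [2]
H1 returns [2]
= [2]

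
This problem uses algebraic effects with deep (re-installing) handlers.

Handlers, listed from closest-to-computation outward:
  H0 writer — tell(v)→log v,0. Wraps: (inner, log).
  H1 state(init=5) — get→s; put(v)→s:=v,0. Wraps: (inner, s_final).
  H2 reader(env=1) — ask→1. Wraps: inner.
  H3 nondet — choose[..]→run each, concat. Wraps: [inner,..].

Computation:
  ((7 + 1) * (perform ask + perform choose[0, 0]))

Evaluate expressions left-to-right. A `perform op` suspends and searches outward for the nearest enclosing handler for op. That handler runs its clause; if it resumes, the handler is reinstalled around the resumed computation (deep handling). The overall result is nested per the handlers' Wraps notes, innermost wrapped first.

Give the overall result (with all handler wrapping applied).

Answer: [((8, ()), 5), ((8, ()), 5)]

Evaluation trace:
ask @ H2 ⇒ 1
choose[0, 0] @ H3
  branch[0] choose=0:
    H0 returns (8, ())
    H1 returns ((8, ()), 5)
    H2 returns ((8, ()), 5)
    H3 returns [((8, ()), 5)]
  branch[1] choose=0:
    H0 returns (8, ())
    H1 returns ((8, ()), 5)
    H2 returns ((8, ()), 5)
    H3 returns [((8, ()), 5)]
= [((8, ()), 5), ((8, ()), 5)]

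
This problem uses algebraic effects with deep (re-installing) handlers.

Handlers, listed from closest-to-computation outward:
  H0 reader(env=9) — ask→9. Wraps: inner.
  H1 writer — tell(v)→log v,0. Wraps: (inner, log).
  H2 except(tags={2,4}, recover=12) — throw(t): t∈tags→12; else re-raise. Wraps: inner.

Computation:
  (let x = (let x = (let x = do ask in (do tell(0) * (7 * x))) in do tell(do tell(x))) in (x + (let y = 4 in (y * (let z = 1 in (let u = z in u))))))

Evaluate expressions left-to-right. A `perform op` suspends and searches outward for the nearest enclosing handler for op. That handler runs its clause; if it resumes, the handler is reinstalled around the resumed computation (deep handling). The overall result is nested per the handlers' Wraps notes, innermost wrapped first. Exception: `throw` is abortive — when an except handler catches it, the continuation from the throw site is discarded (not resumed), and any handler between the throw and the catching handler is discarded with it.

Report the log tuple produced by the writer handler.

Step-by-step:
ask @ H0 ⇒ 9
tell(0) @ H1 ⇒ log+=0
tell(0) @ H1 ⇒ log+=0
tell(0) @ H1 ⇒ log+=0
H0 returns 4
H1 returns (4, (0, 0, 0))
H2 returns (4, (0, 0, 0))
= (4, (0, 0, 0))

Answer: (0, 0, 0)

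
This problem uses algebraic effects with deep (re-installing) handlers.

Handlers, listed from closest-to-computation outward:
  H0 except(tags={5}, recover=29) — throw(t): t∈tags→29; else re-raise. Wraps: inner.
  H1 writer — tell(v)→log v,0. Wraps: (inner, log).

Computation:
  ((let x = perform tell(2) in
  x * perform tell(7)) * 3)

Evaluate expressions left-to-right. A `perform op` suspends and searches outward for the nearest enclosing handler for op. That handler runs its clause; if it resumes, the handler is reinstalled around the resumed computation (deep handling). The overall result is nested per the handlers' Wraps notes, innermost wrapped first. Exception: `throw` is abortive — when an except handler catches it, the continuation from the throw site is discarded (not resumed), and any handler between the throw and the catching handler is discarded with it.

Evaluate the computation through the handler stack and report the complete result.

Answer: (0, (2, 7))

Evaluation trace:
tell(2) @ H1 ⇒ log+=2
tell(7) @ H1 ⇒ log+=7
H0 returns 0
H1 returns (0, (2, 7))
= (0, (2, 7))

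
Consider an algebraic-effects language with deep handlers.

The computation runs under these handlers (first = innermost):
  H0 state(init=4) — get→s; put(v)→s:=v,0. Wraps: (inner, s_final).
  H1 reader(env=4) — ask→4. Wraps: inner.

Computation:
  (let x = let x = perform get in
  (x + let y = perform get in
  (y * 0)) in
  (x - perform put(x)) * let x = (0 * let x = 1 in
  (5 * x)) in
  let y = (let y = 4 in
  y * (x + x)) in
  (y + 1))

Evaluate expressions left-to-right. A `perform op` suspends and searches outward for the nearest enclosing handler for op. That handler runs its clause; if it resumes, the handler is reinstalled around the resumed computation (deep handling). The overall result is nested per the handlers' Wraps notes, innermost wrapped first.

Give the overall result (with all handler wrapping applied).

Step-by-step:
get @ H0 ⇒ 4
get @ H0 ⇒ 4
put(4) @ H0 ⇒ s:=4
H0 returns (4, 4)
H1 returns (4, 4)
= (4, 4)

Answer: (4, 4)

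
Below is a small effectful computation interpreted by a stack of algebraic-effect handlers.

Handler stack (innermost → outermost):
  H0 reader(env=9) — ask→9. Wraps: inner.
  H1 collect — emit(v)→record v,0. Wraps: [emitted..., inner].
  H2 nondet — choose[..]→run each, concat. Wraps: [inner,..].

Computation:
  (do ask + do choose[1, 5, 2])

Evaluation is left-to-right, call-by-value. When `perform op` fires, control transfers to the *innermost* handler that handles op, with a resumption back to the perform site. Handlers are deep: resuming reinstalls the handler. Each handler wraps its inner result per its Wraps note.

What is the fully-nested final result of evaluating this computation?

Working:
ask @ H0 ⇒ 9
choose[1, 5, 2] @ H2
  branch[0] choose=1:
    H0 returns 10
    H1 returns [10]
    H2 returns [[10]]
  branch[1] choose=5:
    H0 returns 14
    H1 returns [14]
    H2 returns [[14]]
  branch[2] choose=2:
    H0 returns 11
    H1 returns [11]
    H2 returns [[11]]
= [[10], [14], [11]]

Answer: [[10], [14], [11]]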